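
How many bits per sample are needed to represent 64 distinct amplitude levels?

log2(64) = 6.

6 bits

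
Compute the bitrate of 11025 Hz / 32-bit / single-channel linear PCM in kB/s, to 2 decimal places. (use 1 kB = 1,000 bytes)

44.10 kB/s

Bit rate = 11,025 × 32 × 1 = 352,800 bits/s.
352,800 / 8 = 44,100 B/s = 44.10 kB/s.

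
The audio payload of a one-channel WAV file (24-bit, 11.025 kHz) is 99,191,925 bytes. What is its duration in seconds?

Byte rate = 11,025 × 3 × 1 = 33,075 bytes/s.
Duration = 99,191,925 / 33,075 = 2,999 s.

2,999 seconds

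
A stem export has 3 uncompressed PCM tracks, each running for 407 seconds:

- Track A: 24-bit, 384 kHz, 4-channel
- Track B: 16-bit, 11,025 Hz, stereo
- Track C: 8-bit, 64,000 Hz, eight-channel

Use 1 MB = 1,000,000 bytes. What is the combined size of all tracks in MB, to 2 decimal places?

2101.79 MB

Track A: 384,000 × 407 × 3 × 4 = 1,875,456,000 bytes.
Track B: 11,025 × 407 × 2 × 2 = 17,948,700 bytes.
Track C: 64,000 × 407 × 1 × 8 = 208,384,000 bytes.
Total = 2,101,788,700 bytes = 2101.79 MB.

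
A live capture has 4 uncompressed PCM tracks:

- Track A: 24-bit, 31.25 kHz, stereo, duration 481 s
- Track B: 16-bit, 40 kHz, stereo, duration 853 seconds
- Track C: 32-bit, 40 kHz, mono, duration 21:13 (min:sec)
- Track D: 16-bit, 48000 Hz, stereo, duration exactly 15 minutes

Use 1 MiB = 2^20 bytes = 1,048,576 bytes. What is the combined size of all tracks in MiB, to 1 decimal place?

Track A: 31,250 × 481 × 3 × 2 = 90,187,500 bytes.
Track B: 40,000 × 853 × 2 × 2 = 136,480,000 bytes.
Track C: 21:13 (min:sec) = 1,273 s; 40,000 × 1,273 × 4 × 1 = 203,680,000 bytes.
Track D: exactly 15 minutes = 900 s; 48,000 × 900 × 2 × 2 = 172,800,000 bytes.
Total = 603,147,500 bytes = 575.2 MiB.

575.2 MiB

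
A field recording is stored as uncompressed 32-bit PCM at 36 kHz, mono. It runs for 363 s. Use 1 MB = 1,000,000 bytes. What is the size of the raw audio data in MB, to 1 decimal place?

52.3 MB

Bytes = 36,000 samples/s × 363 s × 4 bytes/sample × 1 ch = 52,272,000 bytes.
52,272,000 / 1,000,000 = 52.3 MB.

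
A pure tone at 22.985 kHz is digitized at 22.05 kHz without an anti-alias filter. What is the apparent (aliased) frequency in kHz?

0.935 kHz

Nyquist = 22,050/2 = 11,025 Hz; 22,985 Hz exceeds it.
Alias = |22,985 − 1×22,050| = |22,985 − 22,050| = 935 Hz = 0.935 kHz.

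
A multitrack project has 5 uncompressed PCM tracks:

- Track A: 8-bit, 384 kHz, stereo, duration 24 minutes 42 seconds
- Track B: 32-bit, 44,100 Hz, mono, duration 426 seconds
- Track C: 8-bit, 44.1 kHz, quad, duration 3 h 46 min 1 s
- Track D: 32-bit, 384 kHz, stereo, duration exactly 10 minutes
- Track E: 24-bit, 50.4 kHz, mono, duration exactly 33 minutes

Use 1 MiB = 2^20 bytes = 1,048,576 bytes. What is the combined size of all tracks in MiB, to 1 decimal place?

Track A: 24 minutes 42 seconds = 1,482 s; 384,000 × 1,482 × 1 × 2 = 1,138,176,000 bytes.
Track B: 44,100 × 426 × 4 × 1 = 75,146,400 bytes.
Track C: 3 h 46 min 1 s = 13,561 s; 44,100 × 13,561 × 1 × 4 = 2,392,160,400 bytes.
Track D: exactly 10 minutes = 600 s; 384,000 × 600 × 4 × 2 = 1,843,200,000 bytes.
Track E: exactly 33 minutes = 1,980 s; 50,400 × 1,980 × 3 × 1 = 299,376,000 bytes.
Total = 5,748,058,800 bytes = 5481.8 MiB.

5481.8 MiB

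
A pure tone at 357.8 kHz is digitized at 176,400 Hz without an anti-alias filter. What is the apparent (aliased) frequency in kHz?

Nyquist = 176,400/2 = 88,200 Hz; 357,800 Hz exceeds it.
Alias = |357,800 − 2×176,400| = |357,800 − 352,800| = 5,000 Hz = 5 kHz.

5 kHz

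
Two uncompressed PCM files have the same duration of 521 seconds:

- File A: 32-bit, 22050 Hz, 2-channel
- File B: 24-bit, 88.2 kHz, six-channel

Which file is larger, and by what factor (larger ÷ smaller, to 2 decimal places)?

File B, by a factor of 9.00

File A: 22,050 × 4 × 2 = 176,400 bytes/s.
File B: 88,200 × 3 × 6 = 1,587,600 bytes/s.
File B is larger; ratio = 827,139,600 / 91,904,400 = 9.00.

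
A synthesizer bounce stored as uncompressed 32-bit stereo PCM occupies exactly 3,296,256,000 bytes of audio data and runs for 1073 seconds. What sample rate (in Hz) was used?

Bytes = sample_rate × seconds × bytes_per_sample × channels.
sample_rate = 3,296,256,000 / (1,073 × 4 × 2) = 3,296,256,000 / 8,584 = 384,000 Hz.

384,000 Hz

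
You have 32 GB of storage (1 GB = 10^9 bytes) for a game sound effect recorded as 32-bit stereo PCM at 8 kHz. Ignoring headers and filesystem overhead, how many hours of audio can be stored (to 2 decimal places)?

Uncompressed byte rate = 8,000 × 4 × 2 = 64,000 bytes/s.
Capacity = 32 × 1,000,000,000 = 32,000,000,000 bytes.
32,000,000,000 / 64,000 ≈ 500000 s → 138.89 hours.

138.89 hours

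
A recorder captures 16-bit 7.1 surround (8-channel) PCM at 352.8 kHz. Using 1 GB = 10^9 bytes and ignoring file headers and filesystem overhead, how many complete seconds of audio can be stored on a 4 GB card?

708 seconds

Uncompressed byte rate = 352,800 × 2 × 8 = 5,644,800 bytes/s.
Capacity = 4 × 1,000,000,000 = 4,000,000,000 bytes.
4,000,000,000 / 5,644,800 ≈ 708.62 s → 708 seconds.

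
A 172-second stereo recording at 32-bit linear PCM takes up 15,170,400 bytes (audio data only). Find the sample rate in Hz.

11,025 Hz

Bytes = sample_rate × seconds × bytes_per_sample × channels.
sample_rate = 15,170,400 / (172 × 4 × 2) = 15,170,400 / 1,376 = 11,025 Hz.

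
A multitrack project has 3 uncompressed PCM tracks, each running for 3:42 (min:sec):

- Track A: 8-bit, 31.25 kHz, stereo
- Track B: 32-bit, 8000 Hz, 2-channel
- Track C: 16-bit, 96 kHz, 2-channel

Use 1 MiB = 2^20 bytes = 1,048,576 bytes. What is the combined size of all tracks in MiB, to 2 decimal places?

3:42 (min:sec) = 222 s.
Track A: 31,250 × 222 × 1 × 2 = 13,875,000 bytes.
Track B: 8,000 × 222 × 4 × 2 = 14,208,000 bytes.
Track C: 96,000 × 222 × 2 × 2 = 85,248,000 bytes.
Total = 113,331,000 bytes = 108.08 MiB.

108.08 MiB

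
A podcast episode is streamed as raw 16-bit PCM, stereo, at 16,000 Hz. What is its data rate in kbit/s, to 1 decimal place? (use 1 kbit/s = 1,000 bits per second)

512.0 kbit/s

Bit rate = 16,000 × 16 × 2 = 512,000 bits/s.
= 512.0 kbit/s.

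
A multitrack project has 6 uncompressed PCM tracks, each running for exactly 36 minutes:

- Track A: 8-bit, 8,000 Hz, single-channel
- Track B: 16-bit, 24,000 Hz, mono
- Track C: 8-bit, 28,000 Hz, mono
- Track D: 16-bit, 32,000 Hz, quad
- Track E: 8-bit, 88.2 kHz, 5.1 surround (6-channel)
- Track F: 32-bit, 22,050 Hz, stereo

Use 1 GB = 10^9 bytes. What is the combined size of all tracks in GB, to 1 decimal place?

2.3 GB

exactly 36 minutes = 2,160 s.
Track A: 8,000 × 2,160 × 1 × 1 = 17,280,000 bytes.
Track B: 24,000 × 2,160 × 2 × 1 = 103,680,000 bytes.
Track C: 28,000 × 2,160 × 1 × 1 = 60,480,000 bytes.
Track D: 32,000 × 2,160 × 2 × 4 = 552,960,000 bytes.
Track E: 88,200 × 2,160 × 1 × 6 = 1,143,072,000 bytes.
Track F: 22,050 × 2,160 × 4 × 2 = 381,024,000 bytes.
Total = 2,258,496,000 bytes = 2.3 GB.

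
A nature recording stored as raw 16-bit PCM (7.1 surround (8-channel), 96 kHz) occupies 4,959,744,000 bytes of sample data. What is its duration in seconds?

Byte rate = 96,000 × 2 × 8 = 1,536,000 bytes/s.
Duration = 4,959,744,000 / 1,536,000 = 3,229 s.

3,229 seconds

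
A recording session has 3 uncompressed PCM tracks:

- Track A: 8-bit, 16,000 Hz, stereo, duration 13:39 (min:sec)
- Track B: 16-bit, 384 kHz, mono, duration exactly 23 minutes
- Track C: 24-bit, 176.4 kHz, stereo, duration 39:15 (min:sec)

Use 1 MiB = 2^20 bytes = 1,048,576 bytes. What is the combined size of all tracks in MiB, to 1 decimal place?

Track A: 13:39 (min:sec) = 819 s; 16,000 × 819 × 1 × 2 = 26,208,000 bytes.
Track B: exactly 23 minutes = 1,380 s; 384,000 × 1,380 × 2 × 1 = 1,059,840,000 bytes.
Track C: 39:15 (min:sec) = 2,355 s; 176,400 × 2,355 × 3 × 2 = 2,492,532,000 bytes.
Total = 3,578,580,000 bytes = 3412.8 MiB.

3412.8 MiB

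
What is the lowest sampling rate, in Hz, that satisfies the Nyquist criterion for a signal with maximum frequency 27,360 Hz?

Minimum sample rate = 2 × 27,360 Hz = 54,720 Hz.

54,720 Hz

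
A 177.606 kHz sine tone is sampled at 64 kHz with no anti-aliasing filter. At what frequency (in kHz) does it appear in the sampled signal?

14.394 kHz

Nyquist = 64,000/2 = 32,000 Hz; 177,606 Hz exceeds it.
Alias = |177,606 − 3×64,000| = |177,606 − 192,000| = 14,394 Hz = 14.394 kHz.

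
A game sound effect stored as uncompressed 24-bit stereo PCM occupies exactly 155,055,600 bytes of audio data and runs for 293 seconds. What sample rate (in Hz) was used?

88,200 Hz

Bytes = sample_rate × seconds × bytes_per_sample × channels.
sample_rate = 155,055,600 / (293 × 3 × 2) = 155,055,600 / 1,758 = 88,200 Hz.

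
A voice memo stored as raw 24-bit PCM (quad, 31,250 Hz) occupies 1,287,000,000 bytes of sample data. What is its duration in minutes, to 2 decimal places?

Byte rate = 31,250 × 3 × 4 = 375,000 bytes/s.
Duration = 1,287,000,000 / 375,000 = 3,432 s.
3,432 s / 60 = 57.20 minutes.

57.20 minutes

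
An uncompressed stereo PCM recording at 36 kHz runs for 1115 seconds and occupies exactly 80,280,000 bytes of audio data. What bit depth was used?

8 bits

Bytes per sample = 80,280,000 / (36,000 × 1,115 × 2) = 80,280,000 / 80,280,000 = 1.
Bit depth = 1 × 8 = 8 bits.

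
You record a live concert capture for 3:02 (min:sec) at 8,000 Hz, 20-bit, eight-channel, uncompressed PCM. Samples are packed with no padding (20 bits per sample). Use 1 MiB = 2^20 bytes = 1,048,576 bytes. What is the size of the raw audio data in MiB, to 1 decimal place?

27.8 MiB

Duration = 3:02 (min:sec) = 182 s.
Bits = 8,000 × 182 × 20 × 8 = 232,960,000 bits = 29,120,000 bytes.
29,120,000 / 1,048,576 = 27.8 MiB.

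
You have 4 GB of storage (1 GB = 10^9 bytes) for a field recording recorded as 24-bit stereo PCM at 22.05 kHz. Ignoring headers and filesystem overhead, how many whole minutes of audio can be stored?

Uncompressed byte rate = 22,050 × 3 × 2 = 132,300 bytes/s.
Capacity = 4 × 1,000,000,000 = 4,000,000,000 bytes.
4,000,000,000 / 132,300 ≈ 30234.32 s → 503 minutes.

503 minutes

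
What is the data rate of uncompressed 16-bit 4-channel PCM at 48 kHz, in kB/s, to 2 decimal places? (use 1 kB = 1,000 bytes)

Bit rate = 48,000 × 16 × 4 = 3,072,000 bits/s.
3,072,000 / 8 = 384,000 B/s = 384.00 kB/s.

384.00 kB/s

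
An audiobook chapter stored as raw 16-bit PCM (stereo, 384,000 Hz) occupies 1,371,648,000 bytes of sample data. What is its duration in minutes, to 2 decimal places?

14.88 minutes

Byte rate = 384,000 × 2 × 2 = 1,536,000 bytes/s.
Duration = 1,371,648,000 / 1,536,000 = 893 s.
893 s / 60 = 14.88 minutes.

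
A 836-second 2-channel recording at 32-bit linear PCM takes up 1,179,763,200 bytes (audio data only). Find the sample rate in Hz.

Bytes = sample_rate × seconds × bytes_per_sample × channels.
sample_rate = 1,179,763,200 / (836 × 4 × 2) = 1,179,763,200 / 6,688 = 176,400 Hz.

176,400 Hz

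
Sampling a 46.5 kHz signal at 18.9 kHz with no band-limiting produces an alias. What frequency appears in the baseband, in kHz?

8.7 kHz

Nyquist = 18,900/2 = 9,450 Hz; 46,500 Hz exceeds it.
Alias = |46,500 − 2×18,900| = |46,500 − 37,800| = 8,700 Hz = 8.7 kHz.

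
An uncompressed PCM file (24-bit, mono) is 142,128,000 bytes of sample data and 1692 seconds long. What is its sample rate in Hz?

Bytes = sample_rate × seconds × bytes_per_sample × channels.
sample_rate = 142,128,000 / (1,692 × 3 × 1) = 142,128,000 / 5,076 = 28,000 Hz.

28,000 Hz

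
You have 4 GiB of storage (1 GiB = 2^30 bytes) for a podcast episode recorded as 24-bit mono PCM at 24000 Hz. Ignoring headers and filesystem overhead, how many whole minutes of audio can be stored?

Uncompressed byte rate = 24,000 × 3 × 1 = 72,000 bytes/s.
Capacity = 4 × 1,073,741,824 = 4,294,967,296 bytes.
4,294,967,296 / 72,000 ≈ 59652.32 s → 994 minutes.

994 minutes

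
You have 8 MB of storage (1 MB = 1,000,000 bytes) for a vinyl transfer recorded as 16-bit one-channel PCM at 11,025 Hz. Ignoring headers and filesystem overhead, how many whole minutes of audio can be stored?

Uncompressed byte rate = 11,025 × 2 × 1 = 22,050 bytes/s.
Capacity = 8 × 1,000,000 = 8,000,000 bytes.
8,000,000 / 22,050 ≈ 362.81 s → 6 minutes.

6 minutes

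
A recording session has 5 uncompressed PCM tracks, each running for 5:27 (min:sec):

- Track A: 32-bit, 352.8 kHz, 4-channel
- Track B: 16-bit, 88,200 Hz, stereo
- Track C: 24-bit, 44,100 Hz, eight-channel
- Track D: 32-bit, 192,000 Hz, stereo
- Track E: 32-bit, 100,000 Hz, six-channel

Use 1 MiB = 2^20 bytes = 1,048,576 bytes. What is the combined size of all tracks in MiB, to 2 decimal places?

5:27 (min:sec) = 327 s.
Track A: 352,800 × 327 × 4 × 4 = 1,845,849,600 bytes.
Track B: 88,200 × 327 × 2 × 2 = 115,365,600 bytes.
Track C: 44,100 × 327 × 3 × 8 = 346,096,800 bytes.
Track D: 192,000 × 327 × 4 × 2 = 502,272,000 bytes.
Track E: 100,000 × 327 × 4 × 6 = 784,800,000 bytes.
Total = 3,594,384,000 bytes = 3427.87 MiB.

3427.87 MiB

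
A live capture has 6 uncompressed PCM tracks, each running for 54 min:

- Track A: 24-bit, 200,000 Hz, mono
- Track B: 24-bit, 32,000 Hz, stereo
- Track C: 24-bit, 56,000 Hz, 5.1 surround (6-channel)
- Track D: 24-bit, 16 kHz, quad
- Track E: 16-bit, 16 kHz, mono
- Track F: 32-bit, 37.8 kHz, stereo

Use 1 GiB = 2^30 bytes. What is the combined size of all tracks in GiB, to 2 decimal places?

7.02 GiB

54 min = 3,240 s.
Track A: 200,000 × 3,240 × 3 × 1 = 1,944,000,000 bytes.
Track B: 32,000 × 3,240 × 3 × 2 = 622,080,000 bytes.
Track C: 56,000 × 3,240 × 3 × 6 = 3,265,920,000 bytes.
Track D: 16,000 × 3,240 × 3 × 4 = 622,080,000 bytes.
Track E: 16,000 × 3,240 × 2 × 1 = 103,680,000 bytes.
Track F: 37,800 × 3,240 × 4 × 2 = 979,776,000 bytes.
Total = 7,537,536,000 bytes = 7.02 GiB.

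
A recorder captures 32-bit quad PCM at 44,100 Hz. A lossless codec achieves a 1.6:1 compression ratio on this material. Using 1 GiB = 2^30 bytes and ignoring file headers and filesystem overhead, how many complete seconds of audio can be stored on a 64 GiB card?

Uncompressed byte rate = 44,100 × 4 × 4 = 705,600 bytes/s.
After 1.6:1 compression, effective rate ≈ 441000 bytes/s.
Capacity = 64 × 1,073,741,824 = 68,719,476,736 bytes.
68,719,476,736 / effective rate ≈ 155826.48 s → 155,826 seconds.

155,826 seconds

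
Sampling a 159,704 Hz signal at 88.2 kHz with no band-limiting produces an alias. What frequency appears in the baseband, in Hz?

Nyquist = 88,200/2 = 44,100 Hz; 159,704 Hz exceeds it.
Alias = |159,704 − 2×88,200| = |159,704 − 176,400| = 16,696 Hz.

16,696 Hz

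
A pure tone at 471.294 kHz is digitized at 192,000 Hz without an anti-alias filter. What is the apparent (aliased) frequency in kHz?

87.294 kHz

Nyquist = 192,000/2 = 96,000 Hz; 471,294 Hz exceeds it.
Alias = |471,294 − 2×192,000| = |471,294 − 384,000| = 87,294 Hz = 87.294 kHz.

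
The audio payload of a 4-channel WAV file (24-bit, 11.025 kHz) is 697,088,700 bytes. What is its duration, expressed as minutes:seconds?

87:49

Byte rate = 11,025 × 3 × 4 = 132,300 bytes/s.
Duration = 697,088,700 / 132,300 = 5,269 s.
5,269 s = 87:49.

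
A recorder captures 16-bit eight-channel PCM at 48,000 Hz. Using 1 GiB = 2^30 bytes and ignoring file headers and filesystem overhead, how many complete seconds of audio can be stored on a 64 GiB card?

Uncompressed byte rate = 48,000 × 2 × 8 = 768,000 bytes/s.
Capacity = 64 × 1,073,741,824 = 68,719,476,736 bytes.
68,719,476,736 / 768,000 ≈ 89478.49 s → 89,478 seconds.

89,478 seconds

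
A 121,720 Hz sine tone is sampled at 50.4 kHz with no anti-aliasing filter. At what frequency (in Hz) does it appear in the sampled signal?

20,920 Hz

Nyquist = 50,400/2 = 25,200 Hz; 121,720 Hz exceeds it.
Alias = |121,720 − 2×50,400| = |121,720 − 100,800| = 20,920 Hz.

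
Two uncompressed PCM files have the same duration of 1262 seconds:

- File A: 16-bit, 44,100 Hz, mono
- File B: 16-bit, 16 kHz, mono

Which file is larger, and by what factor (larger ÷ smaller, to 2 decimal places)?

File A, by a factor of 2.76

File A: 44,100 × 2 × 1 = 88,200 bytes/s.
File B: 16,000 × 2 × 1 = 32,000 bytes/s.
File A is larger; ratio = 111,308,400 / 40,384,000 = 2.76.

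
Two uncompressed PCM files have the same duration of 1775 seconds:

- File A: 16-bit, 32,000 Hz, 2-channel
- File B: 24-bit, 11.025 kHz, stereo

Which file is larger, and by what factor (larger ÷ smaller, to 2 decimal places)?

File A, by a factor of 1.93

File A: 32,000 × 2 × 2 = 128,000 bytes/s.
File B: 11,025 × 3 × 2 = 66,150 bytes/s.
File A is larger; ratio = 227,200,000 / 117,416,250 = 1.93.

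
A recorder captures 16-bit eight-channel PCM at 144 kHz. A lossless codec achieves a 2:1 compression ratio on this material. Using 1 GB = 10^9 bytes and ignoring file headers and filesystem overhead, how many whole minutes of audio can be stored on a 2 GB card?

28 minutes

Uncompressed byte rate = 144,000 × 2 × 8 = 2,304,000 bytes/s.
After 2:1 compression, effective rate ≈ 1152000 bytes/s.
Capacity = 2 × 1,000,000,000 = 2,000,000,000 bytes.
2,000,000,000 / effective rate ≈ 1736.11 s → 28 minutes.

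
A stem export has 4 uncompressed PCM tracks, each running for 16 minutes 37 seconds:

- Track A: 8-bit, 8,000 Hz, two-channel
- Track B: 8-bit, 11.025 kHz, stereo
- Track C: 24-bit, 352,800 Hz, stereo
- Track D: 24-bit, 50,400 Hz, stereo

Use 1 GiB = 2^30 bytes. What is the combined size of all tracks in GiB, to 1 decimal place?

2.3 GiB

16 minutes 37 seconds = 997 s.
Track A: 8,000 × 997 × 1 × 2 = 15,952,000 bytes.
Track B: 11,025 × 997 × 1 × 2 = 21,983,850 bytes.
Track C: 352,800 × 997 × 3 × 2 = 2,110,449,600 bytes.
Track D: 50,400 × 997 × 3 × 2 = 301,492,800 bytes.
Total = 2,449,878,250 bytes = 2.3 GiB.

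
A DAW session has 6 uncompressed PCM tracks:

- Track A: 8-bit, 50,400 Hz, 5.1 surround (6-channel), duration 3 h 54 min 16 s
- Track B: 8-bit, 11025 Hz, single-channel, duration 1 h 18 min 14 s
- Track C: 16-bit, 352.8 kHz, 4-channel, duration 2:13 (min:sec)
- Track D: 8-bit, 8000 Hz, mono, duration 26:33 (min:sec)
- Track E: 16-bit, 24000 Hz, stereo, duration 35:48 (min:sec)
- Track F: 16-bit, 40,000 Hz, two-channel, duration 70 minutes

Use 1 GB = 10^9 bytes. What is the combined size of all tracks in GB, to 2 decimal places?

Track A: 3 h 54 min 16 s = 14,056 s; 50,400 × 14,056 × 1 × 6 = 4,250,534,400 bytes.
Track B: 1 h 18 min 14 s = 4,694 s; 11,025 × 4,694 × 1 × 1 = 51,751,350 bytes.
Track C: 2:13 (min:sec) = 133 s; 352,800 × 133 × 2 × 4 = 375,379,200 bytes.
Track D: 26:33 (min:sec) = 1,593 s; 8,000 × 1,593 × 1 × 1 = 12,744,000 bytes.
Track E: 35:48 (min:sec) = 2,148 s; 24,000 × 2,148 × 2 × 2 = 206,208,000 bytes.
Track F: 70 minutes = 4,200 s; 40,000 × 4,200 × 2 × 2 = 672,000,000 bytes.
Total = 5,568,616,950 bytes = 5.57 GB.

5.57 GB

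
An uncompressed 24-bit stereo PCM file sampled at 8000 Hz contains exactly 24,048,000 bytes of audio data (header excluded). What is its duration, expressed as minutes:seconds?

Byte rate = 8,000 × 3 × 2 = 48,000 bytes/s.
Duration = 24,048,000 / 48,000 = 501 s.
501 s = 8:21.

8:21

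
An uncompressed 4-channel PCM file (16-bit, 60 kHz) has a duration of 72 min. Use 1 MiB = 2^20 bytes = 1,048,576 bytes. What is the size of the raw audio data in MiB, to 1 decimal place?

Duration = 72 min = 4,320 s.
Bytes = 60,000 samples/s × 4,320 s × 2 bytes/sample × 4 ch = 2,073,600,000 bytes.
2,073,600,000 / 1,048,576 = 1977.5 MiB.

1977.5 MiB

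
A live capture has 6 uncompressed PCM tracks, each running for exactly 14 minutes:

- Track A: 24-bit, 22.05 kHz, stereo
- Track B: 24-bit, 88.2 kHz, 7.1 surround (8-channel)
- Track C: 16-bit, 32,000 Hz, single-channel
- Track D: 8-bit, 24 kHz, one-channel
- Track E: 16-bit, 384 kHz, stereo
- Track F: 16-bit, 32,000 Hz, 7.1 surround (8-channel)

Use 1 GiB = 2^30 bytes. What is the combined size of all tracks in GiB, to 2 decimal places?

3.43 GiB

exactly 14 minutes = 840 s.
Track A: 22,050 × 840 × 3 × 2 = 111,132,000 bytes.
Track B: 88,200 × 840 × 3 × 8 = 1,778,112,000 bytes.
Track C: 32,000 × 840 × 2 × 1 = 53,760,000 bytes.
Track D: 24,000 × 840 × 1 × 1 = 20,160,000 bytes.
Track E: 384,000 × 840 × 2 × 2 = 1,290,240,000 bytes.
Track F: 32,000 × 840 × 2 × 8 = 430,080,000 bytes.
Total = 3,683,484,000 bytes = 3.43 GiB.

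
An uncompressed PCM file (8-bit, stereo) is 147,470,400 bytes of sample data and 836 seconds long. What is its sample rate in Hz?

Bytes = sample_rate × seconds × bytes_per_sample × channels.
sample_rate = 147,470,400 / (836 × 1 × 2) = 147,470,400 / 1,672 = 88,200 Hz.

88,200 Hz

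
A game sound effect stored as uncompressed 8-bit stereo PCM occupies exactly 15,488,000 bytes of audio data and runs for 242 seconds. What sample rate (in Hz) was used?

32,000 Hz

Bytes = sample_rate × seconds × bytes_per_sample × channels.
sample_rate = 15,488,000 / (242 × 1 × 2) = 15,488,000 / 484 = 32,000 Hz.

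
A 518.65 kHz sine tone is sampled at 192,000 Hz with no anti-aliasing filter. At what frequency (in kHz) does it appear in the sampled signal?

57.35 kHz

Nyquist = 192,000/2 = 96,000 Hz; 518,650 Hz exceeds it.
Alias = |518,650 − 3×192,000| = |518,650 − 576,000| = 57,350 Hz = 57.35 kHz.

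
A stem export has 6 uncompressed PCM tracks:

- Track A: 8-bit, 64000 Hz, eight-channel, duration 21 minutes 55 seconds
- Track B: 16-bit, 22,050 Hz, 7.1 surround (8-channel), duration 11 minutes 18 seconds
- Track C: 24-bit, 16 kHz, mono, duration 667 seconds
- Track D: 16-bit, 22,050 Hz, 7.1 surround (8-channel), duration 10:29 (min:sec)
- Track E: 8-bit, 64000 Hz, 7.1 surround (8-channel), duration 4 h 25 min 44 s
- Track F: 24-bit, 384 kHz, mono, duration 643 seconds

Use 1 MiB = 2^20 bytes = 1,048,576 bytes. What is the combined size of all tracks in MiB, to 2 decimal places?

9603.95 MiB

Track A: 21 minutes 55 seconds = 1,315 s; 64,000 × 1,315 × 1 × 8 = 673,280,000 bytes.
Track B: 11 minutes 18 seconds = 678 s; 22,050 × 678 × 2 × 8 = 239,198,400 bytes.
Track C: 16,000 × 667 × 3 × 1 = 32,016,000 bytes.
Track D: 10:29 (min:sec) = 629 s; 22,050 × 629 × 2 × 8 = 221,911,200 bytes.
Track E: 4 h 25 min 44 s = 15,944 s; 64,000 × 15,944 × 1 × 8 = 8,163,328,000 bytes.
Track F: 384,000 × 643 × 3 × 1 = 740,736,000 bytes.
Total = 10,070,469,600 bytes = 9603.95 MiB.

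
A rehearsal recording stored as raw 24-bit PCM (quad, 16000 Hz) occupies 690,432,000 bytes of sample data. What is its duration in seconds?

3,596 seconds

Byte rate = 16,000 × 3 × 4 = 192,000 bytes/s.
Duration = 690,432,000 / 192,000 = 3,596 s.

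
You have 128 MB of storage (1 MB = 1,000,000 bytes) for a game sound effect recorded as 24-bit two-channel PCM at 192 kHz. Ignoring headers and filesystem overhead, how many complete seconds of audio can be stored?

Uncompressed byte rate = 192,000 × 3 × 2 = 1,152,000 bytes/s.
Capacity = 128 × 1,000,000 = 128,000,000 bytes.
128,000,000 / 1,152,000 ≈ 111.11 s → 111 seconds.

111 seconds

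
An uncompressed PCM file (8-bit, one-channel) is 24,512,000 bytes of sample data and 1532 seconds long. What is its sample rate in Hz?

Bytes = sample_rate × seconds × bytes_per_sample × channels.
sample_rate = 24,512,000 / (1,532 × 1 × 1) = 24,512,000 / 1,532 = 16,000 Hz.

16,000 Hz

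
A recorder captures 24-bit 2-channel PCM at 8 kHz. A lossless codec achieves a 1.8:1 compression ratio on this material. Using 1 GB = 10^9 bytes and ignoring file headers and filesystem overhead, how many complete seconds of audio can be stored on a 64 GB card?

Uncompressed byte rate = 8,000 × 3 × 2 = 48,000 bytes/s.
After 1.8:1 compression, effective rate ≈ 26666.67 bytes/s.
Capacity = 64 × 1,000,000,000 = 64,000,000,000 bytes.
64,000,000,000 / effective rate ≈ 2400000 s → 2,400,000 seconds.

2,400,000 seconds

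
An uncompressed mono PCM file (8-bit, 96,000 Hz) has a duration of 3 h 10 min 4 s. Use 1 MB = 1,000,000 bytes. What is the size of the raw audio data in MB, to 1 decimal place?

1094.8 MB

Duration = 3 h 10 min 4 s = 11,404 s.
Bytes = 96,000 samples/s × 11,404 s × 1 bytes/sample × 1 ch = 1,094,784,000 bytes.
1,094,784,000 / 1,000,000 = 1094.8 MB.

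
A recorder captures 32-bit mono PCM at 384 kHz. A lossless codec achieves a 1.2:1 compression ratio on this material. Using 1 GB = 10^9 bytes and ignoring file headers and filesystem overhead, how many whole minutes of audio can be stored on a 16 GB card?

208 minutes

Uncompressed byte rate = 384,000 × 4 × 1 = 1,536,000 bytes/s.
After 1.2:1 compression, effective rate ≈ 1280000 bytes/s.
Capacity = 16 × 1,000,000,000 = 16,000,000,000 bytes.
16,000,000,000 / effective rate ≈ 12500 s → 208 minutes.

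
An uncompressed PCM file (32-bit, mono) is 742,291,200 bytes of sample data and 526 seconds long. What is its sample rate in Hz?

352,800 Hz

Bytes = sample_rate × seconds × bytes_per_sample × channels.
sample_rate = 742,291,200 / (526 × 4 × 1) = 742,291,200 / 2,104 = 352,800 Hz.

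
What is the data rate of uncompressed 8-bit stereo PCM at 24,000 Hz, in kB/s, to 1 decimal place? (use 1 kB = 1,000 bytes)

Bit rate = 24,000 × 8 × 2 = 384,000 bits/s.
384,000 / 8 = 48,000 B/s = 48.0 kB/s.

48.0 kB/s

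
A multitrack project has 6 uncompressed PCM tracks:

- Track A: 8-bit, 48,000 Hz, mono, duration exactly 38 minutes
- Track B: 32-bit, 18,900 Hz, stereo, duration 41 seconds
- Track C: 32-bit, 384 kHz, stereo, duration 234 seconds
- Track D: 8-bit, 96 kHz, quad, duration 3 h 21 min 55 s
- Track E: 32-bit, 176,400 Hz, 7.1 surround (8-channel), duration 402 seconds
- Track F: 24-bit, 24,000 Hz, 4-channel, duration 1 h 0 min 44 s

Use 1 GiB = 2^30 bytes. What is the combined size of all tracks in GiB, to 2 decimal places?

Track A: exactly 38 minutes = 2,280 s; 48,000 × 2,280 × 1 × 1 = 109,440,000 bytes.
Track B: 18,900 × 41 × 4 × 2 = 6,199,200 bytes.
Track C: 384,000 × 234 × 4 × 2 = 718,848,000 bytes.
Track D: 3 h 21 min 55 s = 12,115 s; 96,000 × 12,115 × 1 × 4 = 4,652,160,000 bytes.
Track E: 176,400 × 402 × 4 × 8 = 2,269,209,600 bytes.
Track F: 1 h 0 min 44 s = 3,644 s; 24,000 × 3,644 × 3 × 4 = 1,049,472,000 bytes.
Total = 8,805,328,800 bytes = 8.20 GiB.

8.20 GiB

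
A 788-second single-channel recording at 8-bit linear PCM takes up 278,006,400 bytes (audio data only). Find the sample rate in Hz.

352,800 Hz

Bytes = sample_rate × seconds × bytes_per_sample × channels.
sample_rate = 278,006,400 / (788 × 1 × 1) = 278,006,400 / 788 = 352,800 Hz.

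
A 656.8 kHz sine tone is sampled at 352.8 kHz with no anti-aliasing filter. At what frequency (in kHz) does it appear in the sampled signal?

Nyquist = 352,800/2 = 176,400 Hz; 656,800 Hz exceeds it.
Alias = |656,800 − 2×352,800| = |656,800 − 705,600| = 48,800 Hz = 48.8 kHz.

48.8 kHz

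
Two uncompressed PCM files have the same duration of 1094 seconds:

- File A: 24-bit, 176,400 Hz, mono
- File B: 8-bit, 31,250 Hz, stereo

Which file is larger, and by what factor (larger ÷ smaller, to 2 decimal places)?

File A, by a factor of 8.47

File A: 176,400 × 3 × 1 = 529,200 bytes/s.
File B: 31,250 × 1 × 2 = 62,500 bytes/s.
File A is larger; ratio = 578,944,800 / 68,375,000 = 8.47.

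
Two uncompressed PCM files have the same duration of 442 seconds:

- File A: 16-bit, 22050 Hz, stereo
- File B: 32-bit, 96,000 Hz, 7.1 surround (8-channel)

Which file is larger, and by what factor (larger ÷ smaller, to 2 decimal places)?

File A: 22,050 × 2 × 2 = 88,200 bytes/s.
File B: 96,000 × 4 × 8 = 3,072,000 bytes/s.
File B is larger; ratio = 1,357,824,000 / 38,984,400 = 34.83.

File B, by a factor of 34.83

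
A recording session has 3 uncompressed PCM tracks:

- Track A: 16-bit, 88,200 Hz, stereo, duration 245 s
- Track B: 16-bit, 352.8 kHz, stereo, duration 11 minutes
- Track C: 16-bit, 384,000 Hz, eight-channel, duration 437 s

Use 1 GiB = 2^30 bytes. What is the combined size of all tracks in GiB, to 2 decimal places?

Track A: 88,200 × 245 × 2 × 2 = 86,436,000 bytes.
Track B: 11 minutes = 660 s; 352,800 × 660 × 2 × 2 = 931,392,000 bytes.
Track C: 384,000 × 437 × 2 × 8 = 2,684,928,000 bytes.
Total = 3,702,756,000 bytes = 3.45 GiB.

3.45 GiB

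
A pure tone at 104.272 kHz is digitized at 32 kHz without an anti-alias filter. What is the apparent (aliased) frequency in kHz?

Nyquist = 32,000/2 = 16,000 Hz; 104,272 Hz exceeds it.
Alias = |104,272 − 3×32,000| = |104,272 − 96,000| = 8,272 Hz = 8.272 kHz.

8.272 kHz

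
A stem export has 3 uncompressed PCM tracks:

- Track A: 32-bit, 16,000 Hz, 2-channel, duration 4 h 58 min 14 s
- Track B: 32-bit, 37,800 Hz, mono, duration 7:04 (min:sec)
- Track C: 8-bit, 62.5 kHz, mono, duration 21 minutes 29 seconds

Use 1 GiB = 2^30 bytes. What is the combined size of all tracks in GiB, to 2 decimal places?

2.27 GiB

Track A: 4 h 58 min 14 s = 17,894 s; 16,000 × 17,894 × 4 × 2 = 2,290,432,000 bytes.
Track B: 7:04 (min:sec) = 424 s; 37,800 × 424 × 4 × 1 = 64,108,800 bytes.
Track C: 21 minutes 29 seconds = 1,289 s; 62,500 × 1,289 × 1 × 1 = 80,562,500 bytes.
Total = 2,435,103,300 bytes = 2.27 GiB.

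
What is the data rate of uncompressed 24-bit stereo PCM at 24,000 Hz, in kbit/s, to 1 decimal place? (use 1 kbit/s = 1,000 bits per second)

1152.0 kbit/s

Bit rate = 24,000 × 24 × 2 = 1,152,000 bits/s.
= 1152.0 kbit/s.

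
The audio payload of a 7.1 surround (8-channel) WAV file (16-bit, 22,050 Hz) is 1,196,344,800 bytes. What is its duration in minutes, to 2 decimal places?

Byte rate = 22,050 × 2 × 8 = 352,800 bytes/s.
Duration = 1,196,344,800 / 352,800 = 3,391 s.
3,391 s / 60 = 56.52 minutes.

56.52 minutes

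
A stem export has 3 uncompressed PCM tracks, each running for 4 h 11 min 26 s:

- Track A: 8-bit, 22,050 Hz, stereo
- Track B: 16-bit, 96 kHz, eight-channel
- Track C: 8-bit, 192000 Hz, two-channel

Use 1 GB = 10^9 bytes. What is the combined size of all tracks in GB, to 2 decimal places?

29.63 GB

4 h 11 min 26 s = 15,086 s.
Track A: 22,050 × 15,086 × 1 × 2 = 665,292,600 bytes.
Track B: 96,000 × 15,086 × 2 × 8 = 23,172,096,000 bytes.
Track C: 192,000 × 15,086 × 1 × 2 = 5,793,024,000 bytes.
Total = 29,630,412,600 bytes = 29.63 GB.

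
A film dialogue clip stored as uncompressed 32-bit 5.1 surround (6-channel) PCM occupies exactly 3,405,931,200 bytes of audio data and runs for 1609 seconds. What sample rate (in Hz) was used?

88,200 Hz

Bytes = sample_rate × seconds × bytes_per_sample × channels.
sample_rate = 3,405,931,200 / (1,609 × 4 × 6) = 3,405,931,200 / 38,616 = 88,200 Hz.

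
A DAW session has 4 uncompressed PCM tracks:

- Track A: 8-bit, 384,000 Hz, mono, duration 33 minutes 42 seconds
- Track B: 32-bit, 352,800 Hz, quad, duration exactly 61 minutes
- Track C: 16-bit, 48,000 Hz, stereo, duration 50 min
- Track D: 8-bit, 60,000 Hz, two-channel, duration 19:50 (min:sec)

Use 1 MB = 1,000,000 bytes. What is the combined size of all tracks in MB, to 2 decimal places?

22155.22 MB

Track A: 33 minutes 42 seconds = 2,022 s; 384,000 × 2,022 × 1 × 1 = 776,448,000 bytes.
Track B: exactly 61 minutes = 3,660 s; 352,800 × 3,660 × 4 × 4 = 20,659,968,000 bytes.
Track C: 50 min = 3,000 s; 48,000 × 3,000 × 2 × 2 = 576,000,000 bytes.
Track D: 19:50 (min:sec) = 1,190 s; 60,000 × 1,190 × 1 × 2 = 142,800,000 bytes.
Total = 22,155,216,000 bytes = 22155.22 MB.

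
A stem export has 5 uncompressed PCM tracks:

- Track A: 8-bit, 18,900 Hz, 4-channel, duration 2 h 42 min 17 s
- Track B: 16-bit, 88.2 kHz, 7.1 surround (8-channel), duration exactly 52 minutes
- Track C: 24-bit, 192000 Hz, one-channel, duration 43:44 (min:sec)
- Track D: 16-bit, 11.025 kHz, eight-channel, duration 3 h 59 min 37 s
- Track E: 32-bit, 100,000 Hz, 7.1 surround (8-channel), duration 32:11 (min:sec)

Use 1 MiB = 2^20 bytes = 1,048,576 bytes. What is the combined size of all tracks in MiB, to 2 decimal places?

14653.96 MiB

Track A: 2 h 42 min 17 s = 9,737 s; 18,900 × 9,737 × 1 × 4 = 736,117,200 bytes.
Track B: exactly 52 minutes = 3,120 s; 88,200 × 3,120 × 2 × 8 = 4,402,944,000 bytes.
Track C: 43:44 (min:sec) = 2,624 s; 192,000 × 2,624 × 3 × 1 = 1,511,424,000 bytes.
Track D: 3 h 59 min 37 s = 14,377 s; 11,025 × 14,377 × 2 × 8 = 2,536,102,800 bytes.
Track E: 32:11 (min:sec) = 1,931 s; 100,000 × 1,931 × 4 × 8 = 6,179,200,000 bytes.
Total = 15,365,788,000 bytes = 14653.96 MiB.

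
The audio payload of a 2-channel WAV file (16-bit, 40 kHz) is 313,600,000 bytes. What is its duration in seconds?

Byte rate = 40,000 × 2 × 2 = 160,000 bytes/s.
Duration = 313,600,000 / 160,000 = 1,960 s.

1,960 seconds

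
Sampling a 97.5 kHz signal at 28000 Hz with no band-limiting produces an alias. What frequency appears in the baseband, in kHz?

Nyquist = 28,000/2 = 14,000 Hz; 97,500 Hz exceeds it.
Alias = |97,500 − 3×28,000| = |97,500 − 84,000| = 13,500 Hz = 13.5 kHz.

13.5 kHz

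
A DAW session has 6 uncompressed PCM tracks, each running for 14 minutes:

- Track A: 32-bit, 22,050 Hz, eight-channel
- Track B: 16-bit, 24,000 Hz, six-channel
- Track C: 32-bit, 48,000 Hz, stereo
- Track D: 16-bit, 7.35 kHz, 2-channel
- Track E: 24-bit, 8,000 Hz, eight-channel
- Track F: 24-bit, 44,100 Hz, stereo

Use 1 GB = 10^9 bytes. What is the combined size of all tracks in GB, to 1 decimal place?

1.6 GB

14 minutes = 840 s.
Track A: 22,050 × 840 × 4 × 8 = 592,704,000 bytes.
Track B: 24,000 × 840 × 2 × 6 = 241,920,000 bytes.
Track C: 48,000 × 840 × 4 × 2 = 322,560,000 bytes.
Track D: 7,350 × 840 × 2 × 2 = 24,696,000 bytes.
Track E: 8,000 × 840 × 3 × 8 = 161,280,000 bytes.
Track F: 44,100 × 840 × 3 × 2 = 222,264,000 bytes.
Total = 1,565,424,000 bytes = 1.6 GB.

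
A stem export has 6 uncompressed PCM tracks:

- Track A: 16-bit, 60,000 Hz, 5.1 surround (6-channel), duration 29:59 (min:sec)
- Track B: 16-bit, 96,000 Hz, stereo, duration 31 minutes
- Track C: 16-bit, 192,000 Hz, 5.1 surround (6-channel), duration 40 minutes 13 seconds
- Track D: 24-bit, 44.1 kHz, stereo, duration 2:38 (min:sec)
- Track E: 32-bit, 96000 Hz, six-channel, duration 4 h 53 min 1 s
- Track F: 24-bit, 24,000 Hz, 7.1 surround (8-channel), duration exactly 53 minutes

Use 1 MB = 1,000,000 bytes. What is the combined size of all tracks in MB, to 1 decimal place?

49949.2 MB

Track A: 29:59 (min:sec) = 1,799 s; 60,000 × 1,799 × 2 × 6 = 1,295,280,000 bytes.
Track B: 31 minutes = 1,860 s; 96,000 × 1,860 × 2 × 2 = 714,240,000 bytes.
Track C: 40 minutes 13 seconds = 2,413 s; 192,000 × 2,413 × 2 × 6 = 5,559,552,000 bytes.
Track D: 2:38 (min:sec) = 158 s; 44,100 × 158 × 3 × 2 = 41,806,800 bytes.
Track E: 4 h 53 min 1 s = 17,581 s; 96,000 × 17,581 × 4 × 6 = 40,506,624,000 bytes.
Track F: exactly 53 minutes = 3,180 s; 24,000 × 3,180 × 3 × 8 = 1,831,680,000 bytes.
Total = 49,949,182,800 bytes = 49949.2 MB.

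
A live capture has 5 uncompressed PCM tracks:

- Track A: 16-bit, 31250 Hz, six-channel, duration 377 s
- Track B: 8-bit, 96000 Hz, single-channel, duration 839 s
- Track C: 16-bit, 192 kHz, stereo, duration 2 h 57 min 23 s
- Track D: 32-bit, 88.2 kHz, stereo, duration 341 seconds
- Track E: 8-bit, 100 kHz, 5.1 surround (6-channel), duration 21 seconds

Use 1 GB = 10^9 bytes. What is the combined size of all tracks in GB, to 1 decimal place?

8.6 GB

Track A: 31,250 × 377 × 2 × 6 = 141,375,000 bytes.
Track B: 96,000 × 839 × 1 × 1 = 80,544,000 bytes.
Track C: 2 h 57 min 23 s = 10,643 s; 192,000 × 10,643 × 2 × 2 = 8,173,824,000 bytes.
Track D: 88,200 × 341 × 4 × 2 = 240,609,600 bytes.
Track E: 100,000 × 21 × 1 × 6 = 12,600,000 bytes.
Total = 8,648,952,600 bytes = 8.6 GB.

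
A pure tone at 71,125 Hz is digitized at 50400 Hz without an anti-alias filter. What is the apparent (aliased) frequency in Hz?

20,725 Hz

Nyquist = 50,400/2 = 25,200 Hz; 71,125 Hz exceeds it.
Alias = |71,125 − 1×50,400| = |71,125 − 50,400| = 20,725 Hz.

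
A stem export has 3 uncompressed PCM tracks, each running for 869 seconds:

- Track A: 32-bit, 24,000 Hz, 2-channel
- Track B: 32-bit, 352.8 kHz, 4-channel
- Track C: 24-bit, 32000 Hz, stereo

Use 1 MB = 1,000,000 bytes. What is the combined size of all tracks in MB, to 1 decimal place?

Track A: 24,000 × 869 × 4 × 2 = 166,848,000 bytes.
Track B: 352,800 × 869 × 4 × 4 = 4,905,331,200 bytes.
Track C: 32,000 × 869 × 3 × 2 = 166,848,000 bytes.
Total = 5,239,027,200 bytes = 5239.0 MB.

5239.0 MB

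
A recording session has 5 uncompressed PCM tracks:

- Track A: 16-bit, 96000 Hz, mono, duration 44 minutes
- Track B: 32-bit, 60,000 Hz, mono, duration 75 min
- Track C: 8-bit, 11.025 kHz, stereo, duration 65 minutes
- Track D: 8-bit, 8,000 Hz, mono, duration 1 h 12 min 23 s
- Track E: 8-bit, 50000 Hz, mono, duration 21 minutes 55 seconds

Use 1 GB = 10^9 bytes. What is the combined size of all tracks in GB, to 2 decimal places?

Track A: 44 minutes = 2,640 s; 96,000 × 2,640 × 2 × 1 = 506,880,000 bytes.
Track B: 75 min = 4,500 s; 60,000 × 4,500 × 4 × 1 = 1,080,000,000 bytes.
Track C: 65 minutes = 3,900 s; 11,025 × 3,900 × 1 × 2 = 85,995,000 bytes.
Track D: 1 h 12 min 23 s = 4,343 s; 8,000 × 4,343 × 1 × 1 = 34,744,000 bytes.
Track E: 21 minutes 55 seconds = 1,315 s; 50,000 × 1,315 × 1 × 1 = 65,750,000 bytes.
Total = 1,773,369,000 bytes = 1.77 GB.

1.77 GB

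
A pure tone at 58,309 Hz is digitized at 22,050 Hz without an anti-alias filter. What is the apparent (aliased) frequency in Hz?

Nyquist = 22,050/2 = 11,025 Hz; 58,309 Hz exceeds it.
Alias = |58,309 − 3×22,050| = |58,309 − 66,150| = 7,841 Hz.

7,841 Hz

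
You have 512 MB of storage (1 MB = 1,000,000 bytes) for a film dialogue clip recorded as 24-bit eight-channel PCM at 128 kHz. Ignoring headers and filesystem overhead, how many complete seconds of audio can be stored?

Uncompressed byte rate = 128,000 × 3 × 8 = 3,072,000 bytes/s.
Capacity = 512 × 1,000,000 = 512,000,000 bytes.
512,000,000 / 3,072,000 ≈ 166.67 s → 166 seconds.

166 seconds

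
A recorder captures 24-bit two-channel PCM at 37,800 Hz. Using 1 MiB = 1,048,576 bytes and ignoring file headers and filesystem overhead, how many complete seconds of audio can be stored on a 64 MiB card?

Uncompressed byte rate = 37,800 × 3 × 2 = 226,800 bytes/s.
Capacity = 64 × 1,048,576 = 67,108,864 bytes.
67,108,864 / 226,800 ≈ 295.89 s → 295 seconds.

295 seconds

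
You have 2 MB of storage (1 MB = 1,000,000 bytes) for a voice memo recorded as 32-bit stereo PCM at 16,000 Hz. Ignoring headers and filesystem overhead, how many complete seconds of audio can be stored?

Uncompressed byte rate = 16,000 × 4 × 2 = 128,000 bytes/s.
Capacity = 2 × 1,000,000 = 2,000,000 bytes.
2,000,000 / 128,000 ≈ 15.62 s → 15 seconds.

15 seconds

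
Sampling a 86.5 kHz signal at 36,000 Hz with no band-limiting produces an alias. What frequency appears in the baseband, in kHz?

14.5 kHz

Nyquist = 36,000/2 = 18,000 Hz; 86,500 Hz exceeds it.
Alias = |86,500 − 2×36,000| = |86,500 − 72,000| = 14,500 Hz = 14.5 kHz.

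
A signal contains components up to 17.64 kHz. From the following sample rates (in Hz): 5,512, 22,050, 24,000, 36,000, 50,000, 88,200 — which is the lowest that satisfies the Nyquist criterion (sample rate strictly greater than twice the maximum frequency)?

36,000 Hz

Need sample rate > 2 × 17,640 = 35,280 Hz.
Lowest listed rate above 35,280 Hz is 36,000 Hz.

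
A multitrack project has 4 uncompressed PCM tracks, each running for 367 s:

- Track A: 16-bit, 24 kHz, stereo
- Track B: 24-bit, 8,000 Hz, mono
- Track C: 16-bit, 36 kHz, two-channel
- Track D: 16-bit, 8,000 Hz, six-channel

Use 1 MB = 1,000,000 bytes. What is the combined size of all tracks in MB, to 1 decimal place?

Track A: 24,000 × 367 × 2 × 2 = 35,232,000 bytes.
Track B: 8,000 × 367 × 3 × 1 = 8,808,000 bytes.
Track C: 36,000 × 367 × 2 × 2 = 52,848,000 bytes.
Track D: 8,000 × 367 × 2 × 6 = 35,232,000 bytes.
Total = 132,120,000 bytes = 132.1 MB.

132.1 MB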